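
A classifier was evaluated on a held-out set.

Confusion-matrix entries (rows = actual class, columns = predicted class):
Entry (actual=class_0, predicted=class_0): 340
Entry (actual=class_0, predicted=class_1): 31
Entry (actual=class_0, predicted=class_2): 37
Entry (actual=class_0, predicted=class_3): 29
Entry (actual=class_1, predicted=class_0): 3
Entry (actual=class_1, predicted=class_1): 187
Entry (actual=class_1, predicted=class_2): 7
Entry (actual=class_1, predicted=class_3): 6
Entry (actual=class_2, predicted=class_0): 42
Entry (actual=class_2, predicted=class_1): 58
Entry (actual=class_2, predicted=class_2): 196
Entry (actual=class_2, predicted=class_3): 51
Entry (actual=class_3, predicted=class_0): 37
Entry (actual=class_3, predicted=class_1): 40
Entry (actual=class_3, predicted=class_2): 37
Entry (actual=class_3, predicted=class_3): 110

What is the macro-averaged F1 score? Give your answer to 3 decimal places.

0.666

Per-class F1 score (2·TP/(2·TP+FP+FN)):
  class_0: TP=340, FP=3+42+37=82, FN=31+37+29=97 → 680/859 = 0.7916
  class_1: TP=187, FP=31+58+40=129, FN=3+7+6=16 → 374/519 = 0.7206
  class_2: TP=196, FP=37+7+37=81, FN=42+58+51=151 → 392/624 = 0.6282
  class_3: TP=110, FP=29+6+51=86, FN=37+40+37=114 → 220/420 = 0.5238
Macro-F1 score = mean = (0.7916 + 0.7206 + 0.6282 + 0.5238) / 4 = 0.666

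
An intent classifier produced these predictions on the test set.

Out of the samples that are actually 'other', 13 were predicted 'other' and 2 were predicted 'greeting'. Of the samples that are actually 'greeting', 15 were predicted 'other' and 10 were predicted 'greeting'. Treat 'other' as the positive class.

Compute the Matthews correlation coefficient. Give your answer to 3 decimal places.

0.282

MCC = (TP·TN − FP·FN) / √((TP+FP)(TP+FN)(TN+FP)(TN+FN))
Numerator = 13·10 − 15·2 = 100
Denominator = √(28·15·25·12) = √126000 = 354.9648
MCC = 100 / 354.9648 = 0.282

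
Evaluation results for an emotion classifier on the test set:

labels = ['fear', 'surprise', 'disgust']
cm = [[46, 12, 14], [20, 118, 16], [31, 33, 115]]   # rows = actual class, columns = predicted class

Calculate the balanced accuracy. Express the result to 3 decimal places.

Balanced accuracy = mean of per-class recall.
  fear: recall = 46/72 = 0.6389
  surprise: recall = 118/154 = 0.7662
  disgust: recall = 115/179 = 0.6425
Mean = (0.6389 + 0.7662 + 0.6425) / 3 = 0.683

0.683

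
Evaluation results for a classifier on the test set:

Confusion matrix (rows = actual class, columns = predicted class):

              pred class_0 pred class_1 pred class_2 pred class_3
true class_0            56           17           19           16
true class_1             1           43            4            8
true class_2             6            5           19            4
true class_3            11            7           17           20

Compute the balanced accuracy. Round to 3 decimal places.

Balanced accuracy = mean of per-class recall.
  class_0: recall = 56/108 = 0.5185
  class_1: recall = 43/56 = 0.7679
  class_2: recall = 19/34 = 0.5588
  class_3: recall = 20/55 = 0.3636
Mean = (0.5185 + 0.7679 + 0.5588 + 0.3636) / 4 = 0.552

0.552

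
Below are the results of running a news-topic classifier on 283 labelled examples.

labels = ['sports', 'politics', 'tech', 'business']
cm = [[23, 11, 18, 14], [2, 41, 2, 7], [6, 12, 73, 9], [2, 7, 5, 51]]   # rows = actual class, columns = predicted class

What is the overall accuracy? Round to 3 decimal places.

0.664

Accuracy = trace / total = (23+41+73+51=188) / 283 = 188/283 = 0.664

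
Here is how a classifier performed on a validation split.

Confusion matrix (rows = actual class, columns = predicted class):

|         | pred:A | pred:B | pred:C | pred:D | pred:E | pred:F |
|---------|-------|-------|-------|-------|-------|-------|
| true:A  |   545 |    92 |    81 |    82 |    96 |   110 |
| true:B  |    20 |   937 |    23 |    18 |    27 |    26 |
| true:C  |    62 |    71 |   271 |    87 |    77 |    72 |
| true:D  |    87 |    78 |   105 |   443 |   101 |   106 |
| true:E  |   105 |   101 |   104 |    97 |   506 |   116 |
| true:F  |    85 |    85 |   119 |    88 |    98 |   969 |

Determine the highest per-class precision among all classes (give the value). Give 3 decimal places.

Per-class precision (TP/(TP+FP)):
  A: TP=545, FP=20+62+87+105+85=359 → 545/904 = 0.6029
  B: TP=937, FP=92+71+78+101+85=427 → 937/1364 = 0.6870
  C: TP=271, FP=81+23+105+104+119=432 → 271/703 = 0.3855
  D: TP=443, FP=82+18+87+97+88=372 → 443/815 = 0.5436
  E: TP=506, FP=96+27+77+101+98=399 → 506/905 = 0.5591
  F: TP=969, FP=110+26+72+106+116=430 → 969/1399 = 0.6926
Highest is class 'F' with precision = 0.693.

0.693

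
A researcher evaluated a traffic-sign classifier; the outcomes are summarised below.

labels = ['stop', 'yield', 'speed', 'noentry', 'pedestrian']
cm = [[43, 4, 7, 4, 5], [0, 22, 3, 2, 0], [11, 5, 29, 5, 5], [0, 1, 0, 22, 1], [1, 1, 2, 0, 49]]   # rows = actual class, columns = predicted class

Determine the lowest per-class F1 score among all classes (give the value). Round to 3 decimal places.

Per-class F1 score (2·TP/(2·TP+FP+FN)):
  stop: TP=43, FP=0+11+0+1=12, FN=4+7+4+5=20 → 86/118 = 0.7288
  yield: TP=22, FP=4+5+1+1=11, FN=0+3+2+0=5 → 44/60 = 0.7333
  speed: TP=29, FP=7+3+0+2=12, FN=11+5+5+5=26 → 58/96 = 0.6042
  noentry: TP=22, FP=4+2+5+0=11, FN=0+1+0+1=2 → 44/57 = 0.7719
  pedestrian: TP=49, FP=5+0+5+1=11, FN=1+1+2+0=4 → 98/113 = 0.8673
Lowest is class 'speed' with F1 score = 0.604.

0.604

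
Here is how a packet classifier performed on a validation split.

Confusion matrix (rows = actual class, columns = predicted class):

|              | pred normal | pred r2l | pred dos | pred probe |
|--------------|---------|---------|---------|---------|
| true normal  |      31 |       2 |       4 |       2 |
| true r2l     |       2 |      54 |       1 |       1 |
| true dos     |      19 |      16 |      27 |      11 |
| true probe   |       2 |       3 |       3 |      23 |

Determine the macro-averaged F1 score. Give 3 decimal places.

0.664

Per-class F1 score (2·TP/(2·TP+FP+FN)):
  normal: TP=31, FP=2+19+2=23, FN=2+4+2=8 → 62/93 = 0.6667
  r2l: TP=54, FP=2+16+3=21, FN=2+1+1=4 → 108/133 = 0.8120
  dos: TP=27, FP=4+1+3=8, FN=19+16+11=46 → 54/108 = 0.5000
  probe: TP=23, FP=2+1+11=14, FN=2+3+3=8 → 46/68 = 0.6765
Macro-F1 score = mean = (0.6667 + 0.8120 + 0.5000 + 0.6765) / 4 = 0.664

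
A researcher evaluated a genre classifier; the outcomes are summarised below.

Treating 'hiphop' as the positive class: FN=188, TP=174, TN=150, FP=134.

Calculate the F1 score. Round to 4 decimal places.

Precision = TP/(TP+FP) = 174/308 = 0.5649
Recall = TP/(TP+FN) = 174/362 = 0.4807
F1 = 2·TP/(2·TP+FP+FN) = 348/670 = 0.5194

0.5194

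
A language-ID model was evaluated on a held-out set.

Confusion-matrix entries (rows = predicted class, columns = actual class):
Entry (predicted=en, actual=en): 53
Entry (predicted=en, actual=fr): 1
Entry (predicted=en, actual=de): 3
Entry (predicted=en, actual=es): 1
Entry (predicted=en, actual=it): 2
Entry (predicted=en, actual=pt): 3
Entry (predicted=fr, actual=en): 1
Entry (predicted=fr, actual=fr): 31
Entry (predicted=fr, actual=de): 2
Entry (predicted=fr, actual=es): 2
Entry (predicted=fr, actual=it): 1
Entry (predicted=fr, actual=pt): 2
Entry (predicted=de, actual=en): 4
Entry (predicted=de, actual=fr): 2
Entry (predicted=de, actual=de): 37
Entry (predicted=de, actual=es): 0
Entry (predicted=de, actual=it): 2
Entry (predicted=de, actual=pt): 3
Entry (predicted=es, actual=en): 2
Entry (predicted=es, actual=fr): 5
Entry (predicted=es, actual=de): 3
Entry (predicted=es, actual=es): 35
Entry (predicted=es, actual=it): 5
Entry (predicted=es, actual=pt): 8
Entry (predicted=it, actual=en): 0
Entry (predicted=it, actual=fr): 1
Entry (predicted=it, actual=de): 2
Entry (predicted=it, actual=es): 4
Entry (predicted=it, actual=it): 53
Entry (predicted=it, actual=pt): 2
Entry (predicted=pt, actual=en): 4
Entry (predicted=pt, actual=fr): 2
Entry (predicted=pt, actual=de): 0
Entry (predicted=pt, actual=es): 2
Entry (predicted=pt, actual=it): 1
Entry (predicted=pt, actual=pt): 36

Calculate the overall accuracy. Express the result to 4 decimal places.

Accuracy = trace / total = (53+31+37+35+53+36=245) / 315 = 245/315 = 0.7778

0.7778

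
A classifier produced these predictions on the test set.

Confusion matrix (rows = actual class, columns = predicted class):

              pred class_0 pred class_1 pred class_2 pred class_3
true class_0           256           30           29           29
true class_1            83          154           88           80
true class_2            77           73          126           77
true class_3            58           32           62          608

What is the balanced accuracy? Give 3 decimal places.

Balanced accuracy = mean of per-class recall.
  class_0: recall = 256/344 = 0.7442
  class_1: recall = 154/405 = 0.3802
  class_2: recall = 126/353 = 0.3569
  class_3: recall = 608/760 = 0.8000
Mean = (0.7442 + 0.3802 + 0.3569 + 0.8000) / 4 = 0.570

0.570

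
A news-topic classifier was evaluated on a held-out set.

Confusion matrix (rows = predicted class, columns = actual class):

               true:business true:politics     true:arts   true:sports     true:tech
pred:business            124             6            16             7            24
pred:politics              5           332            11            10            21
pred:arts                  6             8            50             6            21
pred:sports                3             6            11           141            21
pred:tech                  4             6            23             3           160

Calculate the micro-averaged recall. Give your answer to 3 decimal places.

Micro-averaging pools counts across classes: ΣTP=807, ΣFP=218, ΣFN=218.
Micro-recall = TP/(TP+FN) on pooled counts = 0.787 (equals overall accuracy in single-label multiclass).

0.787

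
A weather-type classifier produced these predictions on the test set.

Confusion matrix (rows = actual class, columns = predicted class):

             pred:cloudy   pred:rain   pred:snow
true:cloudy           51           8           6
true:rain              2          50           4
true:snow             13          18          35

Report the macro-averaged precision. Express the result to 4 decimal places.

0.7361

Per-class precision (TP/(TP+FP)):
  cloudy: TP=51, FP=2+13=15 → 51/66 = 0.77273
  rain: TP=50, FP=8+18=26 → 50/76 = 0.65789
  snow: TP=35, FP=6+4=10 → 35/45 = 0.77778
Macro-precision = mean = (0.77273 + 0.65789 + 0.77778) / 3 = 0.7361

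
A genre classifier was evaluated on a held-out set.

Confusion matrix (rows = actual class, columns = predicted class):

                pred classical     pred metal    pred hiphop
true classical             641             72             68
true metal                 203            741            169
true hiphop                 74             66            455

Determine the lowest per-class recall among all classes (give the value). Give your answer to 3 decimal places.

0.666

Per-class recall (TP/(TP+FN)):
  classical: TP=641, FN=72+68=140 → 641/781 = 0.8207
  metal: TP=741, FN=203+169=372 → 741/1113 = 0.6658
  hiphop: TP=455, FN=74+66=140 → 455/595 = 0.7647
Lowest is class 'metal' with recall = 0.666.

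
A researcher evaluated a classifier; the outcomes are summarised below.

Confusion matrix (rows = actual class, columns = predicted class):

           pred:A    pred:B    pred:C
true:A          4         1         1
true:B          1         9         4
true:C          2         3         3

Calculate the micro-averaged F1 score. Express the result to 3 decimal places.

0.571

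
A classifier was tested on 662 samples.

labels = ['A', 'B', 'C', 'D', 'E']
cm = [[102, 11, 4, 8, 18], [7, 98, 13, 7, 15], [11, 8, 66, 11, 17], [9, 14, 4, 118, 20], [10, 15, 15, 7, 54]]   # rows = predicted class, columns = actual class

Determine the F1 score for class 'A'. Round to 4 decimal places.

Take TP from the diagonal, FP from the rest of the 'A' prediction marginal, FN from the rest of the 'A' actual marginal.
F1 score = 2·TP/(2·TP+FP+FN).
A: TP=102, FP=11+4+8+18=41, FN=7+11+9+10=37 → 204/282 = 0.72340

0.7234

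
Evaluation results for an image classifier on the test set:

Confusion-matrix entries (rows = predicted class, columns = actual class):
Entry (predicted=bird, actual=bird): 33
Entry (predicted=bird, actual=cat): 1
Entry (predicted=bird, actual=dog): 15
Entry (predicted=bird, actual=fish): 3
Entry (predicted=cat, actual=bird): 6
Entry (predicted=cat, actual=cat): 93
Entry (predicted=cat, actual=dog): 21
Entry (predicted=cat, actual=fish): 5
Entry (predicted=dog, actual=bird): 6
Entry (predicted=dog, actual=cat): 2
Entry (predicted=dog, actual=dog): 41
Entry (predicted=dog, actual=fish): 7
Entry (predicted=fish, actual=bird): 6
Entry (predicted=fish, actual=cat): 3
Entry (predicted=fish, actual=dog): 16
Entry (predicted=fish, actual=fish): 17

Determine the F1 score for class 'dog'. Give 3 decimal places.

0.550

Take TP from the diagonal, FP from the rest of the 'dog' prediction marginal, FN from the rest of the 'dog' actual marginal.
F1 score = 2·TP/(2·TP+FP+FN).
dog: TP=41, FP=6+2+7=15, FN=15+21+16=52 → 82/149 = 0.5503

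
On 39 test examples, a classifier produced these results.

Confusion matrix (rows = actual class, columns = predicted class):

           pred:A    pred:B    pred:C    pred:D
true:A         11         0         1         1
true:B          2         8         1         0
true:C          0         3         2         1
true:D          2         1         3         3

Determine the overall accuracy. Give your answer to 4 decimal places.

0.6154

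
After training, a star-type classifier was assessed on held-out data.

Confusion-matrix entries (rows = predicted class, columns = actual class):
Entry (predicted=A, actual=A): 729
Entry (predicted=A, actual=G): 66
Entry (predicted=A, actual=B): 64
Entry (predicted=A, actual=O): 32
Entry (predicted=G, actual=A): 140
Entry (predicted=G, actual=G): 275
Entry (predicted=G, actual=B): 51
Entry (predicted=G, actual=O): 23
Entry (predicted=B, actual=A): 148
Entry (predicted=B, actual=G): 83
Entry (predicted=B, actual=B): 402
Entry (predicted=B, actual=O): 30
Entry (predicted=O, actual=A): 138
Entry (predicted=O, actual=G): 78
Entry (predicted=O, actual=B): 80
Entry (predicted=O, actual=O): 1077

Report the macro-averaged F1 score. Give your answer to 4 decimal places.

Per-class F1 score (2·TP/(2·TP+FP+FN)):
  A: TP=729, FP=66+64+32=162, FN=140+148+138=426 → 1458/2046 = 0.71261
  G: TP=275, FP=140+51+23=214, FN=66+83+78=227 → 550/991 = 0.55499
  B: TP=402, FP=148+83+30=261, FN=64+51+80=195 → 804/1260 = 0.63810
  O: TP=1077, FP=138+78+80=296, FN=32+23+30=85 → 2154/2535 = 0.84970
Macro-F1 score = mean = (0.71261 + 0.55499 + 0.63810 + 0.84970) / 4 = 0.6889

0.6889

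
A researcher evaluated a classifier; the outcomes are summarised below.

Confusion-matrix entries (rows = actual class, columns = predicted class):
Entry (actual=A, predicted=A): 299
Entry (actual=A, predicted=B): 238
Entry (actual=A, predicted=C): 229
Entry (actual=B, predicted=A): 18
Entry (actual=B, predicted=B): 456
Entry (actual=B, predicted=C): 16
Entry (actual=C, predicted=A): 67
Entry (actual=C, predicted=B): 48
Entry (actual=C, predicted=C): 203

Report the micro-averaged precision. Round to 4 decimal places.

Micro-averaging pools counts across classes: ΣTP=958, ΣFP=616, ΣFN=616.
Micro-precision = TP/(TP+FP) on pooled counts = 0.6086 (equals overall accuracy in single-label multiclass).

0.6086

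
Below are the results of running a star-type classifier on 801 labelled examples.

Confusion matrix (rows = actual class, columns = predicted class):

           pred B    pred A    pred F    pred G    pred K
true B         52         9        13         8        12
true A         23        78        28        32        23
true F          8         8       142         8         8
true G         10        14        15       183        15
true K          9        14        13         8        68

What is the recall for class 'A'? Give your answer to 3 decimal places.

0.424

One-vs-rest for 'A': TP = diagonal; FP = other classes predicted 'A'; FN = 'A' predicted as other.
recall = TP/(TP+FN).
A: TP=78, FN=23+28+32+23=106 → 78/184 = 0.4239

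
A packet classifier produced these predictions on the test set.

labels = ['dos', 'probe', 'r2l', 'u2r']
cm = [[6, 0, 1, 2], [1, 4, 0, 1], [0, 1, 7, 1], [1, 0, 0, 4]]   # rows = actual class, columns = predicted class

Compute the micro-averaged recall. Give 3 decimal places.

Micro-averaging pools counts across classes: ΣTP=21, ΣFP=8, ΣFN=8.
Micro-recall = TP/(TP+FN) on pooled counts = 0.724 (equals overall accuracy in single-label multiclass).

0.724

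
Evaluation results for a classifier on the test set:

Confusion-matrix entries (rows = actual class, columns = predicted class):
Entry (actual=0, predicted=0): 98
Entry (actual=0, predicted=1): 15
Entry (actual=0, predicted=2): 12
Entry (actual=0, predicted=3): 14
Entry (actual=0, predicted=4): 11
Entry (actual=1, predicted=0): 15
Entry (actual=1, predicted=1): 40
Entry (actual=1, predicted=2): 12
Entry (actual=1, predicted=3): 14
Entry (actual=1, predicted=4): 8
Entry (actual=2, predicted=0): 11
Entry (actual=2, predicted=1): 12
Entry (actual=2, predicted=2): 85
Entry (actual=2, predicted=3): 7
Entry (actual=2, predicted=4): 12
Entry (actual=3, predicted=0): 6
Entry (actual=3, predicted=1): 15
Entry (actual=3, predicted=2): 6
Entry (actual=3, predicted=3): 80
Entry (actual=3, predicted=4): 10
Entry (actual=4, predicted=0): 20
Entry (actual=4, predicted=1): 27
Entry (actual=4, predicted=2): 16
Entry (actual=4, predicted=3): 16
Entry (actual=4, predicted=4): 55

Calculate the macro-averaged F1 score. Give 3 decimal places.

Per-class F1 score (2·TP/(2·TP+FP+FN)):
  0: TP=98, FP=15+11+6+20=52, FN=15+12+14+11=52 → 196/300 = 0.6533
  1: TP=40, FP=15+12+15+27=69, FN=15+12+14+8=49 → 80/198 = 0.4040
  2: TP=85, FP=12+12+6+16=46, FN=11+12+7+12=42 → 170/258 = 0.6589
  3: TP=80, FP=14+14+7+16=51, FN=6+15+6+10=37 → 160/248 = 0.6452
  4: TP=55, FP=11+8+12+10=41, FN=20+27+16+16=79 → 110/230 = 0.4783
Macro-F1 score = mean = (0.6533 + 0.4040 + 0.6589 + 0.6452 + 0.4783) / 5 = 0.568

0.568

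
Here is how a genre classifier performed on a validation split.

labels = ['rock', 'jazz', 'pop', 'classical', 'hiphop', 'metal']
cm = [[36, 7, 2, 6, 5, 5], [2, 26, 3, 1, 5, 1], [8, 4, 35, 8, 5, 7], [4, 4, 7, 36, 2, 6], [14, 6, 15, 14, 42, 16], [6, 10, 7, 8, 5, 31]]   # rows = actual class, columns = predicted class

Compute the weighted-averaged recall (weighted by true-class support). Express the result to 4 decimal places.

0.5163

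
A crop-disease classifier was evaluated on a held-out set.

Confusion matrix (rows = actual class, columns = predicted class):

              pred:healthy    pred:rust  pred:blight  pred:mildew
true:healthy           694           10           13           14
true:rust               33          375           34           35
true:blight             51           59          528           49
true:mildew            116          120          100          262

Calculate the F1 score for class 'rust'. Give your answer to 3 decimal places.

0.720

F1 score = 2·TP/(2·TP+FP+FN).
rust: TP=375, FP=10+59+120=189, FN=33+34+35=102 → 750/1041 = 0.7205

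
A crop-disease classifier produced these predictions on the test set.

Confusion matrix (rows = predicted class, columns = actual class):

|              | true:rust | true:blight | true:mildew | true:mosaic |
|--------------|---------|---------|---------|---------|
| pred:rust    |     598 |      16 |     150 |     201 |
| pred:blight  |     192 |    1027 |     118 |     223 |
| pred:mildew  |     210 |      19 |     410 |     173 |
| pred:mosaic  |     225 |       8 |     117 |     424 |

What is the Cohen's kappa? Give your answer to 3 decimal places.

0.462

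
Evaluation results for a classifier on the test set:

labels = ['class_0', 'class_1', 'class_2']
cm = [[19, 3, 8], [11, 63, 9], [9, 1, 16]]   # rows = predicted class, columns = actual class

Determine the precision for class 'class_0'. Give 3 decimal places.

One-vs-rest for 'class_0': TP = diagonal; FP = other classes predicted 'class_0'; FN = 'class_0' predicted as other.
precision = TP/(TP+FP).
class_0: TP=19, FP=3+8=11 → 19/30 = 0.6333

0.633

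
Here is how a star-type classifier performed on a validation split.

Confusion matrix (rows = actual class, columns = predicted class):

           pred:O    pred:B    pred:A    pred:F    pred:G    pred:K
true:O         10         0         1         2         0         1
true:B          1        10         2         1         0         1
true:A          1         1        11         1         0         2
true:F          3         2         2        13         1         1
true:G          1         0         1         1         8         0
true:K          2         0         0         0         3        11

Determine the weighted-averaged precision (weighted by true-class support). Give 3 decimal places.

Per-class precision (TP/(TP+FP)):
  O: TP=10, FP=1+1+3+1+2=8 → 10/18 = 0.5556
  B: TP=10, FP=0+1+2+0+0=3 → 10/13 = 0.7692
  A: TP=11, FP=1+2+2+1+0=6 → 11/17 = 0.6471
  F: TP=13, FP=2+1+1+1+0=5 → 13/18 = 0.7222
  G: TP=8, FP=0+0+0+1+3=4 → 8/12 = 0.6667
  K: TP=11, FP=1+1+2+1+0=5 → 11/16 = 0.6875
Weighted-precision = Σ (supportᵢ/N)·precisionᵢ with N=94: (14/94)·0.5556 + (15/94)·0.7692 + (16/94)·0.6471 + (22/94)·0.7222 + (11/94)·0.6667 + (16/94)·0.6875 = 0.680

0.680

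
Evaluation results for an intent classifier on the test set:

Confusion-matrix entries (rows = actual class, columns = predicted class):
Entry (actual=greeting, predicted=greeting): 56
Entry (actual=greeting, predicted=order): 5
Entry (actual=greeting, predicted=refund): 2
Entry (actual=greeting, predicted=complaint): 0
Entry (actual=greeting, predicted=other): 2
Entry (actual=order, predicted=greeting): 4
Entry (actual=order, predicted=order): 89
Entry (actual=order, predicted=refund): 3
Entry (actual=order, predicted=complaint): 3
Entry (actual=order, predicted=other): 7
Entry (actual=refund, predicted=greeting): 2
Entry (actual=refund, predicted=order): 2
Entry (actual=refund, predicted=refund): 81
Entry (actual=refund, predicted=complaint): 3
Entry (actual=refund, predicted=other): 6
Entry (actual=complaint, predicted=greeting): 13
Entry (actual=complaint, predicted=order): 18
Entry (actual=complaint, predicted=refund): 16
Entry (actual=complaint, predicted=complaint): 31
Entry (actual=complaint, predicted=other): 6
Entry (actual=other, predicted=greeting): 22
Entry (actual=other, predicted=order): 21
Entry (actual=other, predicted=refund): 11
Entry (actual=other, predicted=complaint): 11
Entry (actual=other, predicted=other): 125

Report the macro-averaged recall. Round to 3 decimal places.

Per-class recall (TP/(TP+FN)):
  greeting: TP=56, FN=5+2+0+2=9 → 56/65 = 0.8615
  order: TP=89, FN=4+3+3+7=17 → 89/106 = 0.8396
  refund: TP=81, FN=2+2+3+6=13 → 81/94 = 0.8617
  complaint: TP=31, FN=13+18+16+6=53 → 31/84 = 0.3690
  other: TP=125, FN=22+21+11+11=65 → 125/190 = 0.6579
Macro-recall = mean = (0.8615 + 0.8396 + 0.8617 + 0.3690 + 0.6579) / 5 = 0.718

0.718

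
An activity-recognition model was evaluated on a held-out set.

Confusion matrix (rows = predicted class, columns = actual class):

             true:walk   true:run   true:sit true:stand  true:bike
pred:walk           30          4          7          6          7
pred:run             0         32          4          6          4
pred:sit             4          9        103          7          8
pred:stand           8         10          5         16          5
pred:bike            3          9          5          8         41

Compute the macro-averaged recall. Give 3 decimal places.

0.600

Per-class recall (TP/(TP+FN)):
  walk: TP=30, FN=0+4+8+3=15 → 30/45 = 0.6667
  run: TP=32, FN=4+9+10+9=32 → 32/64 = 0.5000
  sit: TP=103, FN=7+4+5+5=21 → 103/124 = 0.8306
  stand: TP=16, FN=6+6+7+8=27 → 16/43 = 0.3721
  bike: TP=41, FN=7+4+8+5=24 → 41/65 = 0.6308
Macro-recall = mean = (0.6667 + 0.5000 + 0.8306 + 0.3721 + 0.6308) / 5 = 0.600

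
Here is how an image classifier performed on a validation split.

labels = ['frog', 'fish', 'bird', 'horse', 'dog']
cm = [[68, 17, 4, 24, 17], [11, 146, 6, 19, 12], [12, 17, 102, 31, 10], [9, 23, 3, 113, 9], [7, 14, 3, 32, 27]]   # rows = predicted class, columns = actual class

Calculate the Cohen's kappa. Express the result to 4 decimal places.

Observed agreement pₒ = trace/N = 456/736 = 0.61957
Expected agreement pₑ = Σ (rowᵢ·colᵢ)/N² = (107·130 + 217·194 + 118·172 + 219·157 + 75·83)/736² = 0.21583
κ = (pₒ − pₑ)/(1 − pₑ) = (0.61957 − 0.21583)/(1 − 0.21583) = 0.5149

0.5149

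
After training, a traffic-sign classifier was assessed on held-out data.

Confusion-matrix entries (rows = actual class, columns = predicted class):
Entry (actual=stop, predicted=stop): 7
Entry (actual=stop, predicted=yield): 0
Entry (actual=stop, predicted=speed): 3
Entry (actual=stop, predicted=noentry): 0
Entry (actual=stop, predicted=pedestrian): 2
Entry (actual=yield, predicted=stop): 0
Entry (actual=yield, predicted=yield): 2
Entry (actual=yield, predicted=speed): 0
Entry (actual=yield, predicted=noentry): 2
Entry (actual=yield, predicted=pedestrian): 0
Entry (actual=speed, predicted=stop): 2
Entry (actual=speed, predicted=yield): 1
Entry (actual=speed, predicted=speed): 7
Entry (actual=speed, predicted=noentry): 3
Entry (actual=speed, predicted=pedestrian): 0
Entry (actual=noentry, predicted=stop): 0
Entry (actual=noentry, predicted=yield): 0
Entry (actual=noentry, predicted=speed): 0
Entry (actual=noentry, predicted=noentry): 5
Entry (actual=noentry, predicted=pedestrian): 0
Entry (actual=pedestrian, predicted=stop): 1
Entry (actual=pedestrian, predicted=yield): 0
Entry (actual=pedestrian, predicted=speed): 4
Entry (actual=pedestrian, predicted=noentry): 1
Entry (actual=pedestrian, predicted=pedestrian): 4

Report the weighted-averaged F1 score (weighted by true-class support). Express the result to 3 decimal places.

Per-class F1 score (2·TP/(2·TP+FP+FN)):
  stop: TP=7, FP=0+2+0+1=3, FN=0+3+0+2=5 → 14/22 = 0.6364
  yield: TP=2, FP=0+1+0+0=1, FN=0+0+2+0=2 → 4/7 = 0.5714
  speed: TP=7, FP=3+0+0+4=7, FN=2+1+3+0=6 → 14/27 = 0.5185
  noentry: TP=5, FP=0+2+3+1=6, FN=0+0+0+0=0 → 10/16 = 0.6250
  pedestrian: TP=4, FP=2+0+0+0=2, FN=1+0+4+1=6 → 8/16 = 0.5000
Weighted-F1 score = Σ (supportᵢ/N)·F1 scoreᵢ with N=44: (12/44)·0.6364 + (4/44)·0.5714 + (13/44)·0.5185 + (5/44)·0.6250 + (10/44)·0.5000 = 0.563

0.563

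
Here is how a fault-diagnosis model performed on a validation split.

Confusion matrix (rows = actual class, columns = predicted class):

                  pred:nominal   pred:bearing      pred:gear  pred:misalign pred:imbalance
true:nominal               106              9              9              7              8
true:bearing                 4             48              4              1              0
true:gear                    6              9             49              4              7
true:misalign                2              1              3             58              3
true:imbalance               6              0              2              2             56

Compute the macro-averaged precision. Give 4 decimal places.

Per-class precision (TP/(TP+FP)):
  nominal: TP=106, FP=4+6+2+6=18 → 106/124 = 0.85484
  bearing: TP=48, FP=9+9+1+0=19 → 48/67 = 0.71642
  gear: TP=49, FP=9+4+3+2=18 → 49/67 = 0.73134
  misalign: TP=58, FP=7+1+4+2=14 → 58/72 = 0.80556
  imbalance: TP=56, FP=8+0+7+3=18 → 56/74 = 0.75676
Macro-precision = mean = (0.85484 + 0.71642 + 0.73134 + 0.80556 + 0.75676) / 5 = 0.7730

0.7730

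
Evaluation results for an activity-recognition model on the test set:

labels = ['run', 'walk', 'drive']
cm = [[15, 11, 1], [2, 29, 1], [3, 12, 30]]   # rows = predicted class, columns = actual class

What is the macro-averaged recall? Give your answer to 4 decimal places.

0.7484

Per-class recall (TP/(TP+FN)):
  run: TP=15, FN=2+3=5 → 15/20 = 0.75000
  walk: TP=29, FN=11+12=23 → 29/52 = 0.55769
  drive: TP=30, FN=1+1=2 → 30/32 = 0.93750
Macro-recall = mean = (0.75000 + 0.55769 + 0.93750) / 3 = 0.7484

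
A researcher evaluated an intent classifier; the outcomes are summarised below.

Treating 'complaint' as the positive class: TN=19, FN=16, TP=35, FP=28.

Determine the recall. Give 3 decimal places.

0.686

Recall = TP/(TP+FN) = 35/(35+16) = 35/51 = 0.686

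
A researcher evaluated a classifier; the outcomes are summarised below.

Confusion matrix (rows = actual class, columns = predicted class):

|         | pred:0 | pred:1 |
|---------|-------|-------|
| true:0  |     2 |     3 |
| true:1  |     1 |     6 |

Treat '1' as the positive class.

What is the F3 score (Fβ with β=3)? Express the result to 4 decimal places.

0.8333

Fβ = (1+β²)·TP / ((1+β²)·TP + β²·FN + FP), with β²=9
= 10·6 / (10·6 + 9·1 + 3) = 0.8333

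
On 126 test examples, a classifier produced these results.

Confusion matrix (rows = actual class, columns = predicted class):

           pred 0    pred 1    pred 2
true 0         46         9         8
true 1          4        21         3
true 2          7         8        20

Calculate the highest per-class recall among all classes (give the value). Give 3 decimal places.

0.750

Per-class recall (TP/(TP+FN)):
  0: TP=46, FN=9+8=17 → 46/63 = 0.7302
  1: TP=21, FN=4+3=7 → 21/28 = 0.7500
  2: TP=20, FN=7+8=15 → 20/35 = 0.5714
Highest is class '1' with recall = 0.750.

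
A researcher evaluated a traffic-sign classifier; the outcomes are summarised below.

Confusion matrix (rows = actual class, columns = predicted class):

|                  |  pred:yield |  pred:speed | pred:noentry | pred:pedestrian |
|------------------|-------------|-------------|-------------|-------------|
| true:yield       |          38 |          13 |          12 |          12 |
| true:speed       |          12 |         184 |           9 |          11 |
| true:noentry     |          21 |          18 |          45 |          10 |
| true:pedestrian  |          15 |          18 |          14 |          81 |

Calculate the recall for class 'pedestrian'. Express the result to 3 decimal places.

0.633

One-vs-rest for 'pedestrian': TP = diagonal; FP = other classes predicted 'pedestrian'; FN = 'pedestrian' predicted as other.
recall = TP/(TP+FN).
pedestrian: TP=81, FN=15+18+14=47 → 81/128 = 0.6328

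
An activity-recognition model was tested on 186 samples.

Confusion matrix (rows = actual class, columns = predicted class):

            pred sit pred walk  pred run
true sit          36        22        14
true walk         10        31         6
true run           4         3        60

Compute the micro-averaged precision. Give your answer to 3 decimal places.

Micro-averaging pools counts across classes: ΣTP=127, ΣFP=59, ΣFN=59.
Micro-precision = TP/(TP+FP) on pooled counts = 0.683 (equals overall accuracy in single-label multiclass).

0.683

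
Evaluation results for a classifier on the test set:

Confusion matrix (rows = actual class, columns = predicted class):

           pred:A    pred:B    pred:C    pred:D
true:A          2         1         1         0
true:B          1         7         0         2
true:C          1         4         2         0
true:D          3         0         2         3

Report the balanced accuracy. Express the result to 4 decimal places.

Balanced accuracy = mean of per-class recall.
  A: recall = 2/4 = 0.50000
  B: recall = 7/10 = 0.70000
  C: recall = 2/7 = 0.28571
  D: recall = 3/8 = 0.37500
Mean = (0.50000 + 0.70000 + 0.28571 + 0.37500) / 4 = 0.4652

0.4652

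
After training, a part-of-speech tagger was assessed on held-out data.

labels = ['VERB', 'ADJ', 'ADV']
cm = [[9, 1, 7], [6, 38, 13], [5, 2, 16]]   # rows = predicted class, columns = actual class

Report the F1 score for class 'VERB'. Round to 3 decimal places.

Treat 'VERB' as positive and all other classes as negative.
F1 score = 2·TP/(2·TP+FP+FN).
VERB: TP=9, FP=1+7=8, FN=6+5=11 → 18/37 = 0.4865

0.486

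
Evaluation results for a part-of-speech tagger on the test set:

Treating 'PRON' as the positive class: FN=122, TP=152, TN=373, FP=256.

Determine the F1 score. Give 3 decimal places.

0.446

Precision = TP/(TP+FP) = 152/408 = 0.3725
Recall = TP/(TP+FN) = 152/274 = 0.5547
F1 = 2·TP/(2·TP+FP+FN) = 304/682 = 0.446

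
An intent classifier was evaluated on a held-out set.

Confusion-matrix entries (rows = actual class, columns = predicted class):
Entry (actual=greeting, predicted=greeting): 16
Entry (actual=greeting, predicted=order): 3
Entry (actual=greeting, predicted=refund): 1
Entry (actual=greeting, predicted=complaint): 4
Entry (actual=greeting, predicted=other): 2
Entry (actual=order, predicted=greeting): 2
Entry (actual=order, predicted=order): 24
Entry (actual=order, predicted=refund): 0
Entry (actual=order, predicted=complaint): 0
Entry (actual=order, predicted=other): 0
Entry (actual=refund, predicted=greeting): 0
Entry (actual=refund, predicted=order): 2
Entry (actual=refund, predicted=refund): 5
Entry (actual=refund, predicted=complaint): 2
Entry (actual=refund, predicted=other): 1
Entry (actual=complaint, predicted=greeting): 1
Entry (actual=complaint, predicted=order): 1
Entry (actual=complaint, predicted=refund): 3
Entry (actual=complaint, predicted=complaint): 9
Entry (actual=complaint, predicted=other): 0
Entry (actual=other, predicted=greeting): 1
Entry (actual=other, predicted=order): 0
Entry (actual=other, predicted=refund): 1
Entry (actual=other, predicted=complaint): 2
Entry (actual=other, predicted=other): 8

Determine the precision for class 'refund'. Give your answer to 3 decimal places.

precision = TP/(TP+FP).
refund: TP=5, FP=1+0+3+1=5 → 5/10 = 0.5000

0.500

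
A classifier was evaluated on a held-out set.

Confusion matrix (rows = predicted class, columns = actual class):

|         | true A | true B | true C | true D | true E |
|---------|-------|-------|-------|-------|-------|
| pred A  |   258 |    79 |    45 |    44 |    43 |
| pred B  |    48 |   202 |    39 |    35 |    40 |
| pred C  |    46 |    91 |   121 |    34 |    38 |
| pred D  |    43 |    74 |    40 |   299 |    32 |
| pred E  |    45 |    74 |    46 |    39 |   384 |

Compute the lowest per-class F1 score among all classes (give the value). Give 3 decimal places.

0.390

Per-class F1 score (2·TP/(2·TP+FP+FN)):
  A: TP=258, FP=79+45+44+43=211, FN=48+46+43+45=182 → 516/909 = 0.5677
  B: TP=202, FP=48+39+35+40=162, FN=79+91+74+74=318 → 404/884 = 0.4570
  C: TP=121, FP=46+91+34+38=209, FN=45+39+40+46=170 → 242/621 = 0.3897
  D: TP=299, FP=43+74+40+32=189, FN=44+35+34+39=152 → 598/939 = 0.6368
  E: TP=384, FP=45+74+46+39=204, FN=43+40+38+32=153 → 768/1125 = 0.6827
Lowest is class 'C' with F1 score = 0.390.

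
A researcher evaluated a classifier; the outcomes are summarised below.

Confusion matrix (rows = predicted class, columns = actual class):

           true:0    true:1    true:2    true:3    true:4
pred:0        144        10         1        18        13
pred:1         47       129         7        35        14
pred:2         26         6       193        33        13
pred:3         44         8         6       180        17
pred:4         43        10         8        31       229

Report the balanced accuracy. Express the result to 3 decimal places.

Balanced accuracy = mean of per-class recall.
  0: recall = 144/304 = 0.4737
  1: recall = 129/163 = 0.7914
  2: recall = 193/215 = 0.8977
  3: recall = 180/297 = 0.6061
  4: recall = 229/286 = 0.8007
Mean = (0.4737 + 0.7914 + 0.8977 + 0.6061 + 0.8007) / 5 = 0.714

0.714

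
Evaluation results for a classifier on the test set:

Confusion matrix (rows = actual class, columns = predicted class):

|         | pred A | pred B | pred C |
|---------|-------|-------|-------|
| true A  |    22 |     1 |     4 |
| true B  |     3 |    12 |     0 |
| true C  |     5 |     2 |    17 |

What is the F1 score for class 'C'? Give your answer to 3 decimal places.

F1 score = 2·TP/(2·TP+FP+FN).
C: TP=17, FP=4+0=4, FN=5+2=7 → 34/45 = 0.7556

0.756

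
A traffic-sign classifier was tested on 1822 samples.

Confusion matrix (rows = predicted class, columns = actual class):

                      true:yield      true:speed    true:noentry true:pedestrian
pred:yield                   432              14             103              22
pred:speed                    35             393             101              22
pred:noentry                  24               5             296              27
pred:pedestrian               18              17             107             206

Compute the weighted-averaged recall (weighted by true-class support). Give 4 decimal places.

0.7283

Per-class recall (TP/(TP+FN)):
  yield: TP=432, FN=35+24+18=77 → 432/509 = 0.84872
  speed: TP=393, FN=14+5+17=36 → 393/429 = 0.91608
  noentry: TP=296, FN=103+101+107=311 → 296/607 = 0.48764
  pedestrian: TP=206, FN=22+22+27=71 → 206/277 = 0.74368
Weighted-recall = Σ (supportᵢ/N)·recallᵢ with N=1822: (509/1822)·0.84872 + (429/1822)·0.91608 + (607/1822)·0.48764 + (277/1822)·0.74368 = 0.7283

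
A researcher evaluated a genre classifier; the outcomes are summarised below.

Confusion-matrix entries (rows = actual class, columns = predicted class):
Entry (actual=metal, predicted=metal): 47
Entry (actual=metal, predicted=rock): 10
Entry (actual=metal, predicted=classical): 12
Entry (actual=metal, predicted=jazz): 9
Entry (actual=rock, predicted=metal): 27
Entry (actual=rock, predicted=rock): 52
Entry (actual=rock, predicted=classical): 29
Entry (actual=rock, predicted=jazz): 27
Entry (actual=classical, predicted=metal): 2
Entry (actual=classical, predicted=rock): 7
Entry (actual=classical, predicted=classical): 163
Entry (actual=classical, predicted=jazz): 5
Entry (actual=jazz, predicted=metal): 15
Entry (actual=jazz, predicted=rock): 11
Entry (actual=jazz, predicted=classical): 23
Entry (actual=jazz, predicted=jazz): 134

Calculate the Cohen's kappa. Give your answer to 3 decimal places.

Observed agreement pₒ = trace/N = 396/573 = 0.6911
Expected agreement pₑ = Σ (rowᵢ·colᵢ)/N² = (78·91 + 135·80 + 177·227 + 183·175)/573² = 0.2744
κ = (pₒ − pₑ)/(1 − pₑ) = (0.6911 − 0.2744)/(1 − 0.2744) = 0.574

0.574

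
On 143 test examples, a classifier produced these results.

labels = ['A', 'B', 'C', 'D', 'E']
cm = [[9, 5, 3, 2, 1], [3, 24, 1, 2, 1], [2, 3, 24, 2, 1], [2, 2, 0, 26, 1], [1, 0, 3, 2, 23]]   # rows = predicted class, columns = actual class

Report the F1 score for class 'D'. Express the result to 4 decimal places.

0.8000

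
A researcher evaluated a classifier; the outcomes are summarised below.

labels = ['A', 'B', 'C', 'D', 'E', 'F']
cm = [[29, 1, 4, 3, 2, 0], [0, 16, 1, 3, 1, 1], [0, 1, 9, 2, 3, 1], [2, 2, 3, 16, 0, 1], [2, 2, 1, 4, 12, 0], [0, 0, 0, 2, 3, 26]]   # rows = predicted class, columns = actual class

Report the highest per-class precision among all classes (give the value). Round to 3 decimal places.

0.839

Per-class precision (TP/(TP+FP)):
  A: TP=29, FP=1+4+3+2+0=10 → 29/39 = 0.7436
  B: TP=16, FP=0+1+3+1+1=6 → 16/22 = 0.7273
  C: TP=9, FP=0+1+2+3+1=7 → 9/16 = 0.5625
  D: TP=16, FP=2+2+3+0+1=8 → 16/24 = 0.6667
  E: TP=12, FP=2+2+1+4+0=9 → 12/21 = 0.5714
  F: TP=26, FP=0+0+0+2+3=5 → 26/31 = 0.8387
Highest is class 'F' with precision = 0.839.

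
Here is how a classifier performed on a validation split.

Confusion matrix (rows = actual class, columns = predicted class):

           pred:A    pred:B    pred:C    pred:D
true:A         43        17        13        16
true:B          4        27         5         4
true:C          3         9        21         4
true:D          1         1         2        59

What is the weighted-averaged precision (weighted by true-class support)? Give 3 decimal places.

0.693

Per-class precision (TP/(TP+FP)):
  A: TP=43, FP=4+3+1=8 → 43/51 = 0.8431
  B: TP=27, FP=17+9+1=27 → 27/54 = 0.5000
  C: TP=21, FP=13+5+2=20 → 21/41 = 0.5122
  D: TP=59, FP=16+4+4=24 → 59/83 = 0.7108
Weighted-precision = Σ (supportᵢ/N)·precisionᵢ with N=229: (89/229)·0.8431 + (40/229)·0.5000 + (37/229)·0.5122 + (63/229)·0.7108 = 0.693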